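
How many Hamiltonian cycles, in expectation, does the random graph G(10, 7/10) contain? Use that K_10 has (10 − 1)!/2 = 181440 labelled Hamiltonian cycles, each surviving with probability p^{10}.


K_10 has (10 − 1)!/2 = 181440 labelled Hamiltonian cycles.
For each such Hamiltonian cycle H, let X_H = 1 if all 10 edges of H are present in G. Then P[X_H = 1] = p^{10} = (7/10)^{10} = 282475249/10000000000.
By linearity of expectation: E[X] = Σ_H E[X_H] = 181440 · p^{10} = 181440 · 282475249/10000000000 = 160163466183/31250000.
Numerically: E[X] ≈ 5125.

E[X] = 181440 · (7/10)^{10} = 160163466183/31250000 ≈ 5125.


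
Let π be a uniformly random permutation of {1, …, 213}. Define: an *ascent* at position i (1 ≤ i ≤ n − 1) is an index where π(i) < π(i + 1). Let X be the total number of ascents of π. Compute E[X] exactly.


Write X = Σ X_I over i = 1, …, 212, with X_I the indicator of one ascent.
There are 212 indicators.
For each fixed i, the pair (π(i), π(i+1)) is a uniformly random ordered pair of distinct values from {1, …, 213}; by symmetry P[π(i) < π(i+1)] = 1/2.
By linearity: E[X] = 212 · (1/2) = (213 − 1) · (1/2) = 106 ≈ 106.0000.

E[X] = 106 = 106.0000.


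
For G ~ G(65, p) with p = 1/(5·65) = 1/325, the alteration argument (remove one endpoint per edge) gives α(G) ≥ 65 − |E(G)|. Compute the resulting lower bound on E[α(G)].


E[|E(G)|] = C(65, 2)·p = 2080 · (1/325) = 32/5.
E[α(G)] ≥ n − E[|E(G)|] = 65 − 32/5 = 293/5.
Numerically: ≈ 58.60000.
(This is only a lower bound; the true E[α(G)] may be larger.)

E[α(G)] ≥ 293/5 ≈ 58.60000.


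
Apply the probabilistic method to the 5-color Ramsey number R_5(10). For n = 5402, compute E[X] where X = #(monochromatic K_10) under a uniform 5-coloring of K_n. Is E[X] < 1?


E[X] = C(5402, 10) · 5^{1 − 45} = 5783128765113072203495407534935 · 5^{−44} = 5783128765113072203495407534935/5684341886080801486968994140625.
As a reduced fraction: E[X] = 1156625753022614440699081506987/1136868377216160297393798828125 ≈ 1.0173788.
Is E[X] < 1? NO.
Since E[X] ≥ 1, the first-moment bound is inconclusive at n = 5402; it does NOT by itself certify R_5(10) > 5402.

E[X] = 1156625753022614440699081506987/1136868377216160297393798828125 ≈ 1.0173788; E[X] ≥ 1; first-moment method inconclusive here.


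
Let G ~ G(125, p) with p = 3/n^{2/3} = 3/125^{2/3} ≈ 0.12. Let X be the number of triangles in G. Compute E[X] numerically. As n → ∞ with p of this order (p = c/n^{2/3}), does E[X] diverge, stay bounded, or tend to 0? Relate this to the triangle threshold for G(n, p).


Number of potential triangles: C(125, 3) = 317750.
Each occurs with probability p³ ≈ (0.12)³ ≈ 1.72800e-03.
By linearity: E[X] = C(125, 3)·p³ ≈ 317750 · 1.72800e-03 ≈ 549.072.
Since α = 2/3 < 1, p = c/n^{2/3} ≫ 1/n is above the triangle threshold p ~ 1/n. Asymptotically E[X] ~ (c³/6)·n^{3(1−α)} = (3³/6)·n^{1} → ∞; triangles are abundant w.h.p.

E[X] ≈ 549.072; in regime p = Θ(1/n^{2/3}) E[X] diverges (above the triangle threshold p ~ 1/n).


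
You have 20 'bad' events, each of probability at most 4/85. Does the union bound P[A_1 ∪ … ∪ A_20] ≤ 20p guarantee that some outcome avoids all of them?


Union bound: P[∪_{i=1}^{20} A_i] ≤ Σ_i P[A_i] ≤ 20·p = 20·(4/85) = 16/17.
Numerically: 16/17 ≈ 0.94118.
Is 16/17 < 1? YES.
Since P[∪ A_i] ≤ 16/17 < 1, the complement has P[∩ A_i^c] ≥ 1 − 16/17 = 1/17 > 0, so some outcome avoids every A_i.

20·p = 16/17 ≈ 0.94118; existence CERTIFIED by the union bound.


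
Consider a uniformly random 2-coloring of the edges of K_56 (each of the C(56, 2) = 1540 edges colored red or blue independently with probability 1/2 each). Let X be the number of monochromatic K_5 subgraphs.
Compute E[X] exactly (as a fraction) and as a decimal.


Let X = Σ_S X_S over the C(56, 5) = 3819816 subsets S of size 5, where X_S = 1 if the K_5 on S is monochromatic.
For a fixed S, the K_5 on S has C(5, 2) = 10 edges. P[all 10 edges red] = (1/2)^10, and likewise for blue, so P[monochromatic] = 2·(1/2)^10 = 2^{1 − 10} = 1/512.
By linearity of expectation: E[X] = C(56, 5) · 2^{1 − 10} = 3819816 · 1/512 = 477477/64.
Numerically: E[X] ≈ 7460.57812.

E[X] = C(56,5)·2^(1−C(5,2)) = 477477/64 ≈ 7460.57812.


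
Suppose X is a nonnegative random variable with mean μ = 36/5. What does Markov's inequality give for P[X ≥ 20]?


μ = E[X] = 36/5, a = 20.
Markov: P[X ≥ 20] ≤ μ/a = (36/5)/20 = 9/25.
Numerically: ≈ 0.360000.
(Since a = 20 > μ = 7.200000, the bound 9/25 is < 1 and informative.)

P[X ≥ 20] ≤ 9/25 ≈ 0.360000.


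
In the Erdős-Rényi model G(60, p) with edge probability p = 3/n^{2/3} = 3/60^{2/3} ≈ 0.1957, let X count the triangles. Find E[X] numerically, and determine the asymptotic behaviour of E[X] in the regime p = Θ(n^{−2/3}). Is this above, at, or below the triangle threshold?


Number of potential triangles: C(60, 3) = 34220.
Each occurs with probability p³ ≈ (0.1957)³ ≈ 7.500000e-03.
By linearity: E[X] = C(60, 3)·p³ ≈ 34220 · 7.500000e-03 ≈ 256.6500.
Since α = 2/3 < 1, p = c/n^{2/3} ≫ 1/n is above the triangle threshold p ~ 1/n. Asymptotically E[X] ~ (c³/6)·n^{3(1−α)} = (3³/6)·n^{1} → ∞; triangles are abundant w.h.p.

E[X] ≈ 256.6500; in regime p = Θ(1/n^{2/3}) E[X] diverges (above the triangle threshold p ~ 1/n).


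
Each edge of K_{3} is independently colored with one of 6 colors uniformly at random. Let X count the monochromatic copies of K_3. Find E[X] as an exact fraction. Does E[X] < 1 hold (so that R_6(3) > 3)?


E[X] = C(3, 3) · 6^{1 − 3} = 1 · 6^{−2} = 1/36.
As a reduced fraction: E[X] = 1/36 ≈ 0.02778.
Is E[X] < 1? YES.
Since E[X] < 1, there exists a 6-coloring of K_{3} with no monochromatic K_3; hence R_6(3) > 3.

E[X] = 1/36 ≈ 0.02778; E[X] < 1, so R_6(3) > 3.


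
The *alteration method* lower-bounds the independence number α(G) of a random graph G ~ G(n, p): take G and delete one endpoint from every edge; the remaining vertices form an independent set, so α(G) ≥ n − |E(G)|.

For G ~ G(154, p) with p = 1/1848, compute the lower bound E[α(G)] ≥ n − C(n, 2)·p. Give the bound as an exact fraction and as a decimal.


E[|E(G)|] = C(154, 2)·p = 11781 · (1/1848) = 51/8.
E[α(G)] ≥ n − E[|E(G)|] = 154 − 51/8 = 1181/8.
Numerically: ≈ 147.625000.
(This is only a lower bound; the true E[α(G)] may be larger.)

E[α(G)] ≥ 1181/8 ≈ 147.625000.


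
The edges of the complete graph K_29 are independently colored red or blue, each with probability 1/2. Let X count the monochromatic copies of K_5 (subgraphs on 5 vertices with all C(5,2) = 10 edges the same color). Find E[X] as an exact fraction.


Let X = Σ_S X_S over the C(29, 5) = 118755 subsets S of size 5, where X_S = 1 if the K_5 on S is monochromatic.
For a fixed S, the K_5 on S has C(5, 2) = 10 edges. P[all 10 edges red] = (1/2)^10, and likewise for blue, so P[monochromatic] = 2·(1/2)^10 = 2^{1 − 10} = 1/512.
Summing: E[X] = C(29, 5) · 2^{1 − 10} = 118755 · 1/512 = 118755/512.
Numerically: E[X] ≈ 231.94336.

E[X] = C(29,5)·2^(1−C(5,2)) = 118755/512 ≈ 231.94336.


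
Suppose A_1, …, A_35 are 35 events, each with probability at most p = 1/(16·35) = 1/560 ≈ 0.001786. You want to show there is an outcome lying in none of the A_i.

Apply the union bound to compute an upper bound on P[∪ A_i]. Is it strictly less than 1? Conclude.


Union bound: P[∪_{i=1}^{35} A_i] ≤ Σ_i P[A_i] ≤ 35·p = 35·(1/560) = 1/16.
Numerically: 1/16 ≈ 0.062500.
Is 1/16 < 1? YES.
Since P[∪ A_i] ≤ 1/16 < 1, the complement has P[∩ A_i^c] ≥ 1 − 1/16 = 15/16 > 0, so some outcome avoids every A_i.

35·p = 1/16 ≈ 0.062500; existence CERTIFIED by the union bound.


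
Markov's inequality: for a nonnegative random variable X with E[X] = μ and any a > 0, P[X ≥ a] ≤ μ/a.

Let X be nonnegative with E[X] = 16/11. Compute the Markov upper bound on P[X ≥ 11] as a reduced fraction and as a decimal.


μ = E[X] = 16/11, a = 11.
Markov: P[X ≥ 11] ≤ μ/a = (16/11)/11 = 16/121.
Numerically: ≈ 0.13223.
(Since a = 11 > μ = 1.45455, the bound 16/121 is < 1 and informative.)

P[X ≥ 11] ≤ 16/121 ≈ 0.13223.


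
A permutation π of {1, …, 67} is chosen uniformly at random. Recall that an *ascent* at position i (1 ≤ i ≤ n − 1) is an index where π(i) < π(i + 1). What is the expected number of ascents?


Write X = Σ X_I over i = 1, …, 66, with X_I the indicator of one ascent.
There are 66 indicators.
For each fixed i, the pair (π(i), π(i+1)) is a uniformly random ordered pair of distinct values from {1, …, 67}; by symmetry P[π(i) < π(i+1)] = 1/2.
By linearity: E[X] = 66 · (1/2) = (67 − 1) · (1/2) = 33 ≈ 33.000.

E[X] = 33 = 33.000.


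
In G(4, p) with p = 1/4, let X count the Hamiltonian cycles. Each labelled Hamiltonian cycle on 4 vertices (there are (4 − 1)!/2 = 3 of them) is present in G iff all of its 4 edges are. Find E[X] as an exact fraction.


K_4 has (4 − 1)!/2 = 3 labelled Hamiltonian cycles.
For each such Hamiltonian cycle H, let X_H = 1 if all 4 edges of H are present in G. Then P[X_H = 1] = p^{4} = (1/4)^{4} = 1/256.
By linearity: E[X] = Σ_H E[X_H] = 3 · p^{4} = 3 · 1/256 = 3/256.
Numerically: E[X] ≈ 0.01172.

E[X] = 3 · (1/4)^{4} = 3/256 ≈ 0.01172.


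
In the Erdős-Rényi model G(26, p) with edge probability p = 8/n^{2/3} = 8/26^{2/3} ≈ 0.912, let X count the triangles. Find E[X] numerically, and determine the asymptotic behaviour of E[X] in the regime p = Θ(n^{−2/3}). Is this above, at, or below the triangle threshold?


Number of potential triangles: C(26, 3) = 2600.
Each occurs with probability p³ ≈ (0.912)³ ≈ 7.57396e-01.
By linearity: E[X] = C(26, 3)·p³ ≈ 2600 · 7.57396e-01 ≈ 1969.231.
Since α = 2/3 < 1, p = c/n^{2/3} ≫ 1/n is above the triangle threshold p ~ 1/n. Asymptotically E[X] ~ (c³/6)·n^{3(1−α)} = (8³/6)·n^{1} → ∞; triangles are abundant w.h.p.

E[X] ≈ 1969.231; in regime p = Θ(1/n^{2/3}) E[X] diverges (above the triangle threshold p ~ 1/n).


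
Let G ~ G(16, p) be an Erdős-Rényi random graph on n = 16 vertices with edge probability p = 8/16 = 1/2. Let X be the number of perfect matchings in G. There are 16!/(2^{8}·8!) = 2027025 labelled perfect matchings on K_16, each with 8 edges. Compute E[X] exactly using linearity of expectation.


K_16 has 16!/(2^{8}·8!) = 2027025 labelled perfect matchings.
For each such perfect matching H, let X_H = 1 if all 8 edges of H are present in G. Then P[X_H = 1] = p^{8} = (1/2)^{8} = 1/256.
Summing the indicators: E[X] = Σ_H E[X_H] = 2027025 · p^{8} = 2027025 · 1/256 = 2027025/256.
Numerically: E[X] ≈ 7.92e+03.

E[X] = 2027025 · (1/2)^{8} = 2027025/256 ≈ 7.92e+03.


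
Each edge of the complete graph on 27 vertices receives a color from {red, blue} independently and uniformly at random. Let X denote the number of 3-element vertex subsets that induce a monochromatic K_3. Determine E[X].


Let X = Σ_S X_S over the C(27, 3) = 2925 subsets S of size 3, where X_S = 1 if the K_3 on S is monochromatic.
For a fixed S, the K_3 on S has C(3, 2) = 3 edges. P[all 3 edges red] = (1/2)^3, and likewise for blue, so P[monochromatic] = 2·(1/2)^3 = 2^{1 − 3} = 1/4.
Summing: E[X] = C(27, 3) · 2^{1 − 3} = 2925 · 1/4 = 2925/4.
Numerically: E[X] ≈ 731.250000.

E[X] = C(27,3)·2^(1−C(3,2)) = 2925/4 ≈ 731.250000.


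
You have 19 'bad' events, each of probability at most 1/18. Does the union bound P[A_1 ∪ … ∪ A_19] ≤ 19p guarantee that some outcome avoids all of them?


Union bound: P[∪_{i=1}^{19} A_i] ≤ Σ_i P[A_i] ≤ 19·p = 19·(1/18) = 19/18.
Numerically: 19/18 ≈ 1.055556.
Is 19/18 < 1? NO.
Since the bound 19/18 is ≥ 1, the union bound is uninformative here; it does NOT by itself certify existence.

19·p = 19/18 ≈ 1.055556; existence NOT certified by the union bound.


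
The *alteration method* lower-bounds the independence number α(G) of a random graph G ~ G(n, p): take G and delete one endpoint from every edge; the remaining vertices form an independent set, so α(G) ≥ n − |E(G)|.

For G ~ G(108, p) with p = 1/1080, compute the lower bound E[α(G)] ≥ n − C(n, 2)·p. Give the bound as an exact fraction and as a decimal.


E[|E(G)|] = C(108, 2)·p = 5778 · (1/1080) = 107/20.
E[α(G)] ≥ n − E[|E(G)|] = 108 − 107/20 = 2053/20.
Numerically: ≈ 102.650000.
(This is only a lower bound; the true E[α(G)] may be larger.)

E[α(G)] ≥ 2053/20 ≈ 102.650000.


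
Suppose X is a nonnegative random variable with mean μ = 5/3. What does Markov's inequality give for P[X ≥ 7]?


μ = E[X] = 5/3, a = 7.
Markov: P[X ≥ 7] ≤ μ/a = (5/3)/7 = 5/21.
Numerically: ≈ 0.238.
(Since a = 7 > μ = 1.667, the bound 5/21 is < 1 and informative.)

P[X ≥ 7] ≤ 5/21 ≈ 0.238.


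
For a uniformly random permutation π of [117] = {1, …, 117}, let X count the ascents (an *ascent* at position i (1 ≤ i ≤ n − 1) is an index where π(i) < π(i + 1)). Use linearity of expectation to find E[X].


Write X = Σ X_I over i = 1, …, 116, with X_I the indicator of one ascent.
There are 116 indicators.
For each fixed i, the pair (π(i), π(i+1)) is a uniformly random ordered pair of distinct values from {1, …, 117}; by symmetry P[π(i) < π(i+1)] = 1/2.
By linearity: E[X] = 116 · (1/2) = (117 − 1) · (1/2) = 58 ≈ 58.000.

E[X] = 58 = 58.000.


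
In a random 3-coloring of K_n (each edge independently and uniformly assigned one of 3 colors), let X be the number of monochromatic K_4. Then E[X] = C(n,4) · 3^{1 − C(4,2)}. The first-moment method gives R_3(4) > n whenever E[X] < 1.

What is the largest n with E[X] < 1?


We need C(n, 4) · 3^{1 − 6} < 1, i.e. C(n, 4) < 3^{6 − 1} = 243.
Check values of n near the boundary:
  n = 4: C(4, 4) = 1; 1 < 243? YES
  n = 5: C(5, 4) = 5; 5 < 243? YES
  n = 6: C(6, 4) = 15; 15 < 243? YES
  n = 7: C(7, 4) = 35; 35 < 243? YES
  n = 8: C(8, 4) = 70; 70 < 243? YES
  n = 9: C(9, 4) = 126; 126 < 243? YES
  n = 10: C(10, 4) = 210; 210 < 243? YES
  n = 11: C(11, 4) = 330; 330 < 243? NO
  n = 12: C(12, 4) = 495; 495 < 243? NO
The largest n with C(n, 4) < 243 is n = 10 (where E[X] = 70/81 ≈ 0.864198). Hence R_3(4) > 10, i.e. R_3(4) ≥ 11.

Largest n = 10; hence R_3(4) > 10.


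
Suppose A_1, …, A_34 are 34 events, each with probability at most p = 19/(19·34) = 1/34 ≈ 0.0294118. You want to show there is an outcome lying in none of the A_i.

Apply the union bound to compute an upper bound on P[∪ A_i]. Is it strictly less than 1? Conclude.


Union bound: P[∪_{i=1}^{34} A_i] ≤ Σ_i P[A_i] ≤ 34·p = 34·(1/34) = 1.
Numerically: 1 ≈ 1.0000000.
Is 1 < 1? NO.
Since the bound 1 is ≥ 1, the union bound is uninformative here; it does NOT by itself certify existence.

34·p = 1 ≈ 1.0000000; existence NOT certified by the union bound.


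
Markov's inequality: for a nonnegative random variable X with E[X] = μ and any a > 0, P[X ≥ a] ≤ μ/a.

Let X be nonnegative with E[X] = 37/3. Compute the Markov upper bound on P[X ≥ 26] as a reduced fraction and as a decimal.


μ = E[X] = 37/3, a = 26.
Markov: P[X ≥ 26] ≤ μ/a = (37/3)/26 = 37/78.
Numerically: ≈ 0.4744.
(Since a = 26 > μ = 12.3333, the bound 37/78 is < 1 and informative.)

P[X ≥ 26] ≤ 37/78 ≈ 0.4744.


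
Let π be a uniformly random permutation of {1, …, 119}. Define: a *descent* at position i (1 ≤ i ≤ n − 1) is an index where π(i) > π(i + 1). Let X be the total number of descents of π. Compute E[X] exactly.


Write X = Σ X_I over i = 1, …, 118, with X_I the indicator of one descent.
There are 118 indicators.
For each fixed i, the pair (π(i), π(i+1)) is a uniformly random ordered pair of distinct values from {1, …, 119}; by symmetry P[π(i) > π(i+1)] = 1/2.
By linearity: E[X] = 118 · (1/2) = (119 − 1) · (1/2) = 59 ≈ 59.0000.

E[X] = 59 = 59.0000.


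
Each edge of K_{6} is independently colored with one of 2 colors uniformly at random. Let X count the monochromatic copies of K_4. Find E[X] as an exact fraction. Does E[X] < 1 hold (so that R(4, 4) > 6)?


E[X] = C(6, 4) · 2^{1 − 6} = 15 · 2^{−5} = 15/32.
As a reduced fraction: E[X] = 15/32 ≈ 0.4688.
Is E[X] < 1? YES.
Since E[X] < 1, there exists a 2-coloring of K_{6} with no monochromatic K_4; hence R(4, 4) > 6.

E[X] = 15/32 ≈ 0.4688; E[X] < 1, so R(4, 4) > 6.


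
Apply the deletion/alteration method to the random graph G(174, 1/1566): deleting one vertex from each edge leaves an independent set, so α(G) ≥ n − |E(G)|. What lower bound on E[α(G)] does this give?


E[|E(G)|] = C(174, 2)·p = 15051 · (1/1566) = 173/18.
E[α(G)] ≥ n − E[|E(G)|] = 174 − 173/18 = 2959/18.
Numerically: ≈ 164.388889.
(This is only a lower bound; the true E[α(G)] may be larger.)

E[α(G)] ≥ 2959/18 ≈ 164.388889.


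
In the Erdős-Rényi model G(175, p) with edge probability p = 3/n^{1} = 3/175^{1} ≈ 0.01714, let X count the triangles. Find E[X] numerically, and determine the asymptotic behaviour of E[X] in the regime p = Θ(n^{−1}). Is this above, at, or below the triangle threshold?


Number of potential triangles: C(175, 3) = 877975.
Each occurs with probability p³ ≈ (0.01714)³ ≈ 5.037901e-06.
By linearity: E[X] = C(175, 3)·p³ ≈ 877975 · 5.037901e-06 ≈ 4.4232.
Here α = 1, so p = 3/n is exactly at the triangle threshold p ~ 1/n. Asymptotically E[X] → c³/6 = 3³/6 = 9/2 ≈ 4.5000, a bounded constant. In this regime the triangle count is asymptotically Poisson(c³/6).

E[X] ≈ 4.4232; in regime p = Θ(1/n^{1}) E[X] stays bounded (at the triangle threshold p ~ 1/n).


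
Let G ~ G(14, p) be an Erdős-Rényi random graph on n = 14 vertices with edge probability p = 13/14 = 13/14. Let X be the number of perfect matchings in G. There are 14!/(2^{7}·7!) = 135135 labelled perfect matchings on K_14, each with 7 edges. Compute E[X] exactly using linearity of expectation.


K_14 has 14!/(2^{7}·7!) = 135135 labelled perfect matchings.
For each such perfect matching H, let X_H = 1 if all 7 edges of H are present in G. Then P[X_H = 1] = p^{7} = (13/14)^{7} = 62748517/105413504.
By linearity of expectation: E[X] = Σ_H E[X_H] = 135135 · p^{7} = 135135 · 62748517/105413504 = 1211360120685/15059072.
Numerically: E[X] ≈ 8.04e+04.

E[X] = 135135 · (13/14)^{7} = 1211360120685/15059072 ≈ 8.04e+04.


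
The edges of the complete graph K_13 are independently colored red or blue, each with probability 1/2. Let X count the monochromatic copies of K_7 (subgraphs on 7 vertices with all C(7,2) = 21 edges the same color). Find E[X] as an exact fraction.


Let X = Σ_S X_S over the C(13, 7) = 1716 subsets S of size 7, where X_S = 1 if the K_7 on S is monochromatic.
For a fixed S, the K_7 on S has C(7, 2) = 21 edges. P[all 21 edges red] = (1/2)^21, and likewise for blue, so P[monochromatic] = 2·(1/2)^21 = 2^{1 − 21} = 1/1048576.
By linearity: E[X] = C(13, 7) · 2^{1 − 21} = 1716 · 1/1048576 = 429/262144.
Numerically: E[X] ≈ 0.0016.

E[X] = C(13,7)·2^(1−C(7,2)) = 429/262144 ≈ 0.0016.


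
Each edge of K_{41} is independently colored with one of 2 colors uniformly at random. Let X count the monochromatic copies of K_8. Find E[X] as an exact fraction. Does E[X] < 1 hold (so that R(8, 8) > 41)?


E[X] = C(41, 8) · 2^{1 − 28} = 95548245 · 2^{−27} = 95548245/134217728.
As a reduced fraction: E[X] = 95548245/134217728 ≈ 0.7118899.
Is E[X] < 1? YES.
Since E[X] < 1, there exists a 2-coloring of K_{41} with no monochromatic K_8; hence R(8, 8) > 41.

E[X] = 95548245/134217728 ≈ 0.7118899; E[X] < 1, so R(8, 8) > 41.


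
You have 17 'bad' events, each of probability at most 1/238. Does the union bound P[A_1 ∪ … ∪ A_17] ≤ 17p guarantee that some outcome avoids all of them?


Union bound: P[∪_{i=1}^{17} A_i] ≤ Σ_i P[A_i] ≤ 17·p = 17·(1/238) = 1/14.
Numerically: 1/14 ≈ 0.071.
Is 1/14 < 1? YES.
Since P[∪ A_i] ≤ 1/14 < 1, the complement has P[∩ A_i^c] ≥ 1 − 1/14 = 13/14 > 0, so some outcome avoids every A_i.

17·p = 1/14 ≈ 0.071; existence CERTIFIED by the union bound.


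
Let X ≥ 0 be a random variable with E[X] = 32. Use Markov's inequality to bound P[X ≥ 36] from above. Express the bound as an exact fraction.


μ = E[X] = 32, a = 36.
Markov: P[X ≥ 36] ≤ μ/a = (32)/36 = 8/9.
Numerically: ≈ 0.888889.
(Since a = 36 > μ = 32.000000, the bound 8/9 is < 1 and informative.)

P[X ≥ 36] ≤ 8/9 ≈ 0.888889.


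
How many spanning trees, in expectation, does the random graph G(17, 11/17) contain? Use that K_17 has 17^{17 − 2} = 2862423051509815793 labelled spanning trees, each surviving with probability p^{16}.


K_17 has 17^{17 − 2} = 2862423051509815793 labelled spanning trees.
For each such spanning tree H, let X_H = 1 if all 16 edges of H are present in G. Then P[X_H = 1] = p^{16} = (11/17)^{16} = 45949729863572161/48661191875666868481.
Summing the indicators: E[X] = Σ_H E[X_H] = 2862423051509815793 · p^{16} = 2862423051509815793 · 45949729863572161/48661191875666868481 = 45949729863572161/17.
Numerically: E[X] ≈ 2.703e+15.

E[X] = 2862423051509815793 · (11/17)^{16} = 45949729863572161/17 ≈ 2.703e+15.


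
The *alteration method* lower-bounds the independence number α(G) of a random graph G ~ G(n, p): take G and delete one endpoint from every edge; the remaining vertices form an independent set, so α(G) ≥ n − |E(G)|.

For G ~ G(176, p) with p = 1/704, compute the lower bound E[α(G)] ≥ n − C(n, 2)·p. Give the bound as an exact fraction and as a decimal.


E[|E(G)|] = C(176, 2)·p = 15400 · (1/704) = 175/8.
E[α(G)] ≥ n − E[|E(G)|] = 176 − 175/8 = 1233/8.
Numerically: ≈ 154.12500.
(This is only a lower bound; the true E[α(G)] may be larger.)

E[α(G)] ≥ 1233/8 ≈ 154.12500.


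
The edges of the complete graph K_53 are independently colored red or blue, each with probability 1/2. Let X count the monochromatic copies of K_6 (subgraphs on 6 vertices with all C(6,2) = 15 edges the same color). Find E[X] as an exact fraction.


Let X = Σ_S X_S over the C(53, 6) = 22957480 subsets S of size 6, where X_S = 1 if the K_6 on S is monochromatic.
For a fixed S, the K_6 on S has C(6, 2) = 15 edges. P[all 15 edges red] = (1/2)^15, and likewise for blue, so P[monochromatic] = 2·(1/2)^15 = 2^{1 − 15} = 1/16384.
By linearity of expectation: E[X] = C(53, 6) · 2^{1 − 15} = 22957480 · 1/16384 = 2869685/2048.
Numerically: E[X] ≈ 1401.213379.

E[X] = C(53,6)·2^(1−C(6,2)) = 2869685/2048 ≈ 1401.213379.


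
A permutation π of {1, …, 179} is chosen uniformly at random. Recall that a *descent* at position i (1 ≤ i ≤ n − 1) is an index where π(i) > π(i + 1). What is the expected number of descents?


Write X = Σ X_I over i = 1, …, 178, with X_I the indicator of one descent.
There are 178 indicators.
For each fixed i, the pair (π(i), π(i+1)) is a uniformly random ordered pair of distinct values from {1, …, 179}; by symmetry P[π(i) > π(i+1)] = 1/2.
By linearity: E[X] = 178 · (1/2) = (179 − 1) · (1/2) = 89 ≈ 89.000000.

E[X] = 89 = 89.000000.


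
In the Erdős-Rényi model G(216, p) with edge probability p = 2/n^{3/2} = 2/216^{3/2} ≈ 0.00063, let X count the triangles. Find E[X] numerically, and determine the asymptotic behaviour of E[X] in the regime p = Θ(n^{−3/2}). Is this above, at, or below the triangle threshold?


Number of potential triangles: C(216, 3) = 1656360.
Each occurs with probability p³ ≈ (0.00063)³ ≈ 2.500622e-10.
By linearity: E[X] = C(216, 3)·p³ ≈ 1656360 · 2.500622e-10 ≈ 0.0004.
Since α = 3/2 > 1, p = c/n^{3/2} = o(1/n) is below the triangle threshold p ~ 1/n. Asymptotically E[X] ~ (c³/6)·n^{3(1−α)} = (2³/6)·n^{-1.5} → 0, so by Markov's inequality G has no triangles w.h.p.

E[X] ≈ 0.0004; in regime p = Θ(1/n^{3/2}) E[X] tends to 0 (below the triangle threshold p ~ 1/n).


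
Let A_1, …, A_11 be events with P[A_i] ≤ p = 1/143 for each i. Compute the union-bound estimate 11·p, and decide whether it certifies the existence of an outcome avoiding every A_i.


Union bound: P[∪_{i=1}^{11} A_i] ≤ Σ_i P[A_i] ≤ 11·p = 11·(1/143) = 1/13.
Numerically: 1/13 ≈ 0.076923.
Is 1/13 < 1? YES.
Since P[∪ A_i] ≤ 1/13 < 1, the complement has P[∩ A_i^c] ≥ 1 − 1/13 = 12/13 > 0, so some outcome avoids every A_i.

11·p = 1/13 ≈ 0.076923; existence CERTIFIED by the union bound.


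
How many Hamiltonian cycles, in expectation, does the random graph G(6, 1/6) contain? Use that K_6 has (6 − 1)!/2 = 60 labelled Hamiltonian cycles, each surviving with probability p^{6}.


K_6 has (6 − 1)!/2 = 60 labelled Hamiltonian cycles.
For each such Hamiltonian cycle H, let X_H = 1 if all 6 edges of H are present in G. Then P[X_H = 1] = p^{6} = (1/6)^{6} = 1/46656.
By linearity: E[X] = Σ_H E[X_H] = 60 · p^{6} = 60 · 1/46656 = 5/3888.
Numerically: E[X] ≈ 0.00128601.

E[X] = 60 · (1/6)^{6} = 5/3888 ≈ 0.00128601.


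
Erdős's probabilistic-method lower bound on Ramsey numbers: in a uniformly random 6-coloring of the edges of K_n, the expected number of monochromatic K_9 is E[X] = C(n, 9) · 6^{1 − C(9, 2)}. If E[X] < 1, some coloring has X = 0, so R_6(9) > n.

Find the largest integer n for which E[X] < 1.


We need C(n, 9) · 6^{1 − 36} < 1, i.e. C(n, 9) < 6^{36 − 1} = 1719070799748422591028658176.
Check values of n near the boundary:
  n = 4404: C(4404, 9) = 1703375445537161676647015880; 1703375445537161676647015880 < 1719070799748422591028658176? YES
  n = 4405: C(4405, 9) = 1706862792900636302463627150; 1706862792900636302463627150 < 1719070799748422591028658176? YES
  n = 4406: C(4406, 9) = 1710356485221788389505285700; 1710356485221788389505285700 < 1719070799748422591028658176? YES
  n = 4407: C(4407, 9) = 1713856532599459170657070050; 1713856532599459170657070050 < 1719070799748422591028658176? YES
  n = 4408: C(4408, 9) = 1717362945146264156457459600; 1717362945146264156457459600 < 1719070799748422591028658176? YES
  n = 4409: C(4409, 9) = 1720875732988608787686577131; 1720875732988608787686577131 < 1719070799748422591028658176? NO
The largest n with C(n, 9) < 1719070799748422591028658176 is n = 4408 (where E[X] = 35778394690547169926197075/35813974994758803979763712 ≈ 0.999007). Hence R_6(9) > 4408, i.e. R_6(9) ≥ 4409.

Largest n = 4408; hence R_6(9) > 4408.


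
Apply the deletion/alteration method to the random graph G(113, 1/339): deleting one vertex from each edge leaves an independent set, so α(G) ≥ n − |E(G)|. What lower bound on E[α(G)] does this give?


E[|E(G)|] = C(113, 2)·p = 6328 · (1/339) = 56/3.
E[α(G)] ≥ n − E[|E(G)|] = 113 − 56/3 = 283/3.
Numerically: ≈ 94.33333.
(This is only a lower bound; the true E[α(G)] may be larger.)

E[α(G)] ≥ 283/3 ≈ 94.33333.


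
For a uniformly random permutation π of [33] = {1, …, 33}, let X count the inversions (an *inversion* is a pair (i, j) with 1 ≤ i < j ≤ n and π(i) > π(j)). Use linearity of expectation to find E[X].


Write X = Σ X_I over the C(33, 2) = 528 pairs i < j, with X_I the indicator of one inversion.
There are 528 indicators.
For each fixed pair i < j, the values π(i) and π(j) are two distinct elements of {1, …, 33} in uniformly random order; by symmetry P[π(i) > π(j)] = 1/2.
By linearity: E[X] = 528 · (1/2) = C(33, 2) · (1/2) = 528/2 = 264 ≈ 264.0000.

E[X] = 264 = 264.0000.


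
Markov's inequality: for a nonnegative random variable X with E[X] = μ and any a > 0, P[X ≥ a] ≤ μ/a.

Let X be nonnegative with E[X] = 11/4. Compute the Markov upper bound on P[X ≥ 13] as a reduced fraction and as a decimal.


μ = E[X] = 11/4, a = 13.
Markov: P[X ≥ 13] ≤ μ/a = (11/4)/13 = 11/52.
Numerically: ≈ 0.212.
(Since a = 13 > μ = 2.750, the bound 11/52 is < 1 and informative.)

P[X ≥ 13] ≤ 11/52 ≈ 0.212.


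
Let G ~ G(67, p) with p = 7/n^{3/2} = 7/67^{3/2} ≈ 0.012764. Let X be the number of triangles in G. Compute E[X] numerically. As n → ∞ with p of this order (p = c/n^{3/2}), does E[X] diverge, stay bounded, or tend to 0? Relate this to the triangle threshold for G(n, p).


Number of potential triangles: C(67, 3) = 47905.
Each occurs with probability p³ ≈ (0.012764)³ ≈ 2.07949322e-06.
By linearity: E[X] = C(67, 3)·p³ ≈ 47905 · 2.07949322e-06 ≈ 0.099618.
Since α = 3/2 > 1, p = c/n^{3/2} = o(1/n) is below the triangle threshold p ~ 1/n. Asymptotically E[X] ~ (c³/6)·n^{3(1−α)} = (7³/6)·n^{-1.5} → 0, so by Markov's inequality G has no triangles w.h.p.

E[X] ≈ 0.099618; in regime p = Θ(1/n^{3/2}) E[X] tends to 0 (below the triangle threshold p ~ 1/n).


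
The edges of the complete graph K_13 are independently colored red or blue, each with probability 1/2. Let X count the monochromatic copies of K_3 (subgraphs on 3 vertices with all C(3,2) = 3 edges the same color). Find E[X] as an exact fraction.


Let X = Σ_S X_S over the C(13, 3) = 286 subsets S of size 3, where X_S = 1 if the K_3 on S is monochromatic.
For a fixed S, the K_3 on S has C(3, 2) = 3 edges. P[all 3 edges red] = (1/2)^3, and likewise for blue, so P[monochromatic] = 2·(1/2)^3 = 2^{1 − 3} = 1/4.
By linearity: E[X] = C(13, 3) · 2^{1 − 3} = 286 · 1/4 = 143/2.
Numerically: E[X] ≈ 71.500000.

E[X] = C(13,3)·2^(1−C(3,2)) = 143/2 ≈ 71.500000.


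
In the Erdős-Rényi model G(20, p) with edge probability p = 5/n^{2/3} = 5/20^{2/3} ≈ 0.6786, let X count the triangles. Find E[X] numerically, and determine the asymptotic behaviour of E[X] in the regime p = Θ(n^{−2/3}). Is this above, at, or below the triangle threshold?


Number of potential triangles: C(20, 3) = 1140.
Each occurs with probability p³ ≈ (0.6786)³ ≈ 3.125000e-01.
By linearity: E[X] = C(20, 3)·p³ ≈ 1140 · 3.125000e-01 ≈ 356.2500.
Since α = 2/3 < 1, p = c/n^{2/3} ≫ 1/n is above the triangle threshold p ~ 1/n. Asymptotically E[X] ~ (c³/6)·n^{3(1−α)} = (5³/6)·n^{1} → ∞; triangles are abundant w.h.p.

E[X] ≈ 356.2500; in regime p = Θ(1/n^{2/3}) E[X] diverges (above the triangle threshold p ~ 1/n).


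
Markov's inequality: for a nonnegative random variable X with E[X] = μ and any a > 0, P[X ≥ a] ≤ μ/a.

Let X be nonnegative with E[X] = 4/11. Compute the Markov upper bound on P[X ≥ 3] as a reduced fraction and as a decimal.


μ = E[X] = 4/11, a = 3.
Markov: P[X ≥ 3] ≤ μ/a = (4/11)/3 = 4/33.
Numerically: ≈ 0.121212.
(Since a = 3 > μ = 0.363636, the bound 4/33 is < 1 and informative.)

P[X ≥ 3] ≤ 4/33 ≈ 0.121212.


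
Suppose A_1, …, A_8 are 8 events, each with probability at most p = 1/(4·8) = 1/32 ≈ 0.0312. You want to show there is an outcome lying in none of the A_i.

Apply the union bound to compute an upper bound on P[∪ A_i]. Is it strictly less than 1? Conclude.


Union bound: P[∪_{i=1}^{8} A_i] ≤ Σ_i P[A_i] ≤ 8·p = 8·(1/32) = 1/4.
Numerically: 1/4 ≈ 0.2500.
Is 1/4 < 1? YES.
Since P[∪ A_i] ≤ 1/4 < 1, the complement has P[∩ A_i^c] ≥ 1 − 1/4 = 3/4 > 0, so some outcome avoids every A_i.

8·p = 1/4 ≈ 0.2500; existence CERTIFIED by the union bound.


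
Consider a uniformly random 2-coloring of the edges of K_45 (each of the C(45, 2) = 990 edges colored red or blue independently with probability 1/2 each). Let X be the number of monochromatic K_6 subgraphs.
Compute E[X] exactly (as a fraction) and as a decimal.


Let X = Σ_S X_S over the C(45, 6) = 8145060 subsets S of size 6, where X_S = 1 if the K_6 on S is monochromatic.
For a fixed S, the K_6 on S has C(6, 2) = 15 edges. P[all 15 edges red] = (1/2)^15, and likewise for blue, so P[monochromatic] = 2·(1/2)^15 = 2^{1 − 15} = 1/16384.
By linearity: E[X] = C(45, 6) · 2^{1 − 15} = 8145060 · 1/16384 = 2036265/4096.
Numerically: E[X] ≈ 497.13501.

E[X] = C(45,6)·2^(1−C(6,2)) = 2036265/4096 ≈ 497.13501.


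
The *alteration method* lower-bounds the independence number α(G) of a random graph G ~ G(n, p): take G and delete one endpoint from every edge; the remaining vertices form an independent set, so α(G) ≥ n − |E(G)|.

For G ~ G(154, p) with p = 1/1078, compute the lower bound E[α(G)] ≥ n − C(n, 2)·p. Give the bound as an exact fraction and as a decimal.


E[|E(G)|] = C(154, 2)·p = 11781 · (1/1078) = 153/14.
E[α(G)] ≥ n − E[|E(G)|] = 154 − 153/14 = 2003/14.
Numerically: ≈ 143.071429.
(This is only a lower bound; the true E[α(G)] may be larger.)

E[α(G)] ≥ 2003/14 ≈ 143.071429.


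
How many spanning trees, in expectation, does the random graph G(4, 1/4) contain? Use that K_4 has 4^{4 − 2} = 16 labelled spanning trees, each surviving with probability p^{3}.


K_4 has 4^{4 − 2} = 16 labelled spanning trees.
For each such spanning tree H, let X_H = 1 if all 3 edges of H are present in G. Then P[X_H = 1] = p^{3} = (1/4)^{3} = 1/64.
By linearity of expectation: E[X] = Σ_H E[X_H] = 16 · p^{3} = 16 · 1/64 = 1/4.
Numerically: E[X] ≈ 0.25.

E[X] = 16 · (1/4)^{3} = 1/4 ≈ 0.25.


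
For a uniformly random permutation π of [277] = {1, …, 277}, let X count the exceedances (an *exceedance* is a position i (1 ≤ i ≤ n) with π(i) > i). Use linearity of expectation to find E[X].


Write X = Σ_{i=1}^{277} X_i, where X_i = 1_{π(i) > i}.
For each fixed i, π(i) is uniform over {1, …, 277} (marginal of a uniform permutation), so P[π(i) > i] = (n − i)/n. Summing: Σ_{i=1}^{277} (n − i)/n = (0 + 1 + … + 276)/277 = 277(277 − 1)/(2·277) = (277 − 1)/2.
Hence E[X] = Σ_{i=1}^{277} (277 − i)/277 = 138 ≈ 138.000000.

E[X] = 138 = 138.000000.


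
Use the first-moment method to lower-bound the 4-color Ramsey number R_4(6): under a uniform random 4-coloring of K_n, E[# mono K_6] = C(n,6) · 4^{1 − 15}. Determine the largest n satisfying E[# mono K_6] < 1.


We need C(n, 6) · 4^{1 − 15} < 1, i.e. C(n, 6) < 4^{15 − 1} = 268435456.
Check values of n near the boundary:
  n = 74: C(74, 6) = 185250786; 185250786 < 268435456? YES
  n = 75: C(75, 6) = 201359550; 201359550 < 268435456? YES
  n = 76: C(76, 6) = 218618940; 218618940 < 268435456? YES
  n = 77: C(77, 6) = 237093780; 237093780 < 268435456? YES
  n = 78: C(78, 6) = 256851595; 256851595 < 268435456? YES
  n = 79: C(79, 6) = 277962685; 277962685 < 268435456? NO
  n = 80: C(80, 6) = 300500200; 300500200 < 268435456? NO
  n = 81: C(81, 6) = 324540216; 324540216 < 268435456? NO
The largest n with C(n, 6) < 268435456 is n = 78 (where E[X] = 256851595/268435456 ≈ 0.957). Hence R_4(6) > 78, i.e. R_4(6) ≥ 79.

Largest n = 78; hence R_4(6) > 78.


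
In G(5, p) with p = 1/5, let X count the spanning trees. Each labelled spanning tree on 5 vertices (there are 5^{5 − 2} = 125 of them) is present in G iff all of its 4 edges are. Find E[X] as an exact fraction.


K_5 has 5^{5 − 2} = 125 labelled spanning trees.
For each such spanning tree H, let X_H = 1 if all 4 edges of H are present in G. Then P[X_H = 1] = p^{4} = (1/5)^{4} = 1/625.
By linearity: E[X] = Σ_H E[X_H] = 125 · p^{4} = 125 · 1/625 = 1/5.
Numerically: E[X] ≈ 0.2.

E[X] = 125 · (1/5)^{4} = 1/5 ≈ 0.2.


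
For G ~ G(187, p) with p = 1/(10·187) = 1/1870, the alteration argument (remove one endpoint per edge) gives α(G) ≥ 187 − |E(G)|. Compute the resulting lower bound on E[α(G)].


E[|E(G)|] = C(187, 2)·p = 17391 · (1/1870) = 93/10.
E[α(G)] ≥ n − E[|E(G)|] = 187 − 93/10 = 1777/10.
Numerically: ≈ 177.700.
(This is only a lower bound; the true E[α(G)] may be larger.)

E[α(G)] ≥ 1777/10 ≈ 177.700.


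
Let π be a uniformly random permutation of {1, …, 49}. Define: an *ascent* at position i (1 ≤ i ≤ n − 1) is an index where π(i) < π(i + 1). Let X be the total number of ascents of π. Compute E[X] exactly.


Write X = Σ X_I over i = 1, …, 48, with X_I the indicator of one ascent.
There are 48 indicators.
For each fixed i, the pair (π(i), π(i+1)) is a uniformly random ordered pair of distinct values from {1, …, 49}; by symmetry P[π(i) < π(i+1)] = 1/2.
By linearity: E[X] = 48 · (1/2) = (49 − 1) · (1/2) = 24 ≈ 24.000000.

E[X] = 24 = 24.000000.


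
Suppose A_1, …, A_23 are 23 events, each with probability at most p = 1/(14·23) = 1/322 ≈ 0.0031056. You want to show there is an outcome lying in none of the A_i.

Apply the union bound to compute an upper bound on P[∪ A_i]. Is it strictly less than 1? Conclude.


Union bound: P[∪_{i=1}^{23} A_i] ≤ Σ_i P[A_i] ≤ 23·p = 23·(1/322) = 1/14.
Numerically: 1/14 ≈ 0.0714286.
Is 1/14 < 1? YES.
Since P[∪ A_i] ≤ 1/14 < 1, the complement has P[∩ A_i^c] ≥ 1 − 1/14 = 13/14 > 0, so some outcome avoids every A_i.

23·p = 1/14 ≈ 0.0714286; existence CERTIFIED by the union bound.


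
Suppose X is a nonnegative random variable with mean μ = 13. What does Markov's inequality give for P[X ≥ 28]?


μ = E[X] = 13, a = 28.
Markov: P[X ≥ 28] ≤ μ/a = (13)/28 = 13/28.
Numerically: ≈ 0.46429.
(Since a = 28 > μ = 13.00000, the bound 13/28 is < 1 and informative.)

P[X ≥ 28] ≤ 13/28 ≈ 0.46429.


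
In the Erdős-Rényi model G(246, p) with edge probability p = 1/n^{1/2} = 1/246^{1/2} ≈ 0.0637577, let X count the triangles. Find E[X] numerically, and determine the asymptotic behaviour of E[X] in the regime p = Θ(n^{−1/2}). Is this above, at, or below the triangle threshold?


Number of potential triangles: C(246, 3) = 2450980.
Each occurs with probability p³ ≈ (0.0637577)³ ≈ 2.59177526e-04.
By linearity: E[X] = C(246, 3)·p³ ≈ 2450980 · 2.59177526e-04 ≈ 635.238932.
Since α = 1/2 < 1, p = c/n^{1/2} ≫ 1/n is above the triangle threshold p ~ 1/n. Asymptotically E[X] ~ (c³/6)·n^{3(1−α)} = (1³/6)·n^{1.5} → ∞; triangles are abundant w.h.p.

E[X] ≈ 635.238932; in regime p = Θ(1/n^{1/2}) E[X] diverges (above the triangle threshold p ~ 1/n).


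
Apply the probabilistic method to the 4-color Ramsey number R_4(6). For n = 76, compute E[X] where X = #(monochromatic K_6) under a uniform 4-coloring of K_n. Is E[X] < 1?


E[X] = C(76, 6) · 4^{1 − 15} = 218618940 · 4^{−14} = 218618940/268435456.
As a reduced fraction: E[X] = 54654735/67108864 ≈ 0.814419.
Is E[X] < 1? YES.
Since E[X] < 1, there exists a 4-coloring of K_{76} with no monochromatic K_6; hence R_4(6) > 76.

E[X] = 54654735/67108864 ≈ 0.814419; E[X] < 1, so R_4(6) > 76.


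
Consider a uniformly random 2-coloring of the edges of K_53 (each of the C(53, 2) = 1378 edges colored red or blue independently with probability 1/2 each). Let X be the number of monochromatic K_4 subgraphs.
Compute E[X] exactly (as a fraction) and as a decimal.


Let X = Σ_S X_S over the C(53, 4) = 292825 subsets S of size 4, where X_S = 1 if the K_4 on S is monochromatic.
For a fixed S, the K_4 on S has C(4, 2) = 6 edges. P[all 6 edges red] = (1/2)^6, and likewise for blue, so P[monochromatic] = 2·(1/2)^6 = 2^{1 − 6} = 1/32.
By linearity of expectation: E[X] = C(53, 4) · 2^{1 − 6} = 292825 · 1/32 = 292825/32.
Numerically: E[X] ≈ 9150.781.

E[X] = C(53,4)·2^(1−C(4,2)) = 292825/32 ≈ 9150.781.


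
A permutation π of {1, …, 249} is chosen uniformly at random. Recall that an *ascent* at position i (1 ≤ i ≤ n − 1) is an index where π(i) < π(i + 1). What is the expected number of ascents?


Write X = Σ X_I over i = 1, …, 248, with X_I the indicator of one ascent.
There are 248 indicators.
For each fixed i, the pair (π(i), π(i+1)) is a uniformly random ordered pair of distinct values from {1, …, 249}; by symmetry P[π(i) < π(i+1)] = 1/2.
By linearity: E[X] = 248 · (1/2) = (249 − 1) · (1/2) = 124 ≈ 124.000.

E[X] = 124 = 124.000.


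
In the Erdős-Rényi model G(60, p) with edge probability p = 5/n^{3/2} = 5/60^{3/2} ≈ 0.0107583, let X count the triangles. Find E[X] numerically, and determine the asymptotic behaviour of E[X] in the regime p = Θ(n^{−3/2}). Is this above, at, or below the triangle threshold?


Number of potential triangles: C(60, 3) = 34220.
Each occurs with probability p³ ≈ (0.0107583)³ ≈ 1.24517211e-06.
By linearity: E[X] = C(60, 3)·p³ ≈ 34220 · 1.24517211e-06 ≈ 0.042610.
Since α = 3/2 > 1, p = c/n^{3/2} = o(1/n) is below the triangle threshold p ~ 1/n. Asymptotically E[X] ~ (c³/6)·n^{3(1−α)} = (5³/6)·n^{-1.5} → 0, so by Markov's inequality G has no triangles w.h.p.

E[X] ≈ 0.042610; in regime p = Θ(1/n^{3/2}) E[X] tends to 0 (below the triangle threshold p ~ 1/n).
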